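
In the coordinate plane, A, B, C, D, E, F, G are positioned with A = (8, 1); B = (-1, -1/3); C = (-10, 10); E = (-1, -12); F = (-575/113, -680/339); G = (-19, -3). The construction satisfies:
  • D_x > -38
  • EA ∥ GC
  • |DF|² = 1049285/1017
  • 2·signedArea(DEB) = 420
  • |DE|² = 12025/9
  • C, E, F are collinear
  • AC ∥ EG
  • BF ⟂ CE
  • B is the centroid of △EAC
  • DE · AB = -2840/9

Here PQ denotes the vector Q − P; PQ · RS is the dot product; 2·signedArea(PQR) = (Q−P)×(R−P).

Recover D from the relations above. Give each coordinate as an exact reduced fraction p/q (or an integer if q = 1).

1. D_x = -37  [DE · AB = -2840/9 ∩ 2·signedArea(DEB) = 420]
2. D_y = -17/3  [DE · AB = -2840/9 ∩ 2·signedArea(DEB) = 420]
   → D = (-37, -17/3)

D = (-37, -17/3)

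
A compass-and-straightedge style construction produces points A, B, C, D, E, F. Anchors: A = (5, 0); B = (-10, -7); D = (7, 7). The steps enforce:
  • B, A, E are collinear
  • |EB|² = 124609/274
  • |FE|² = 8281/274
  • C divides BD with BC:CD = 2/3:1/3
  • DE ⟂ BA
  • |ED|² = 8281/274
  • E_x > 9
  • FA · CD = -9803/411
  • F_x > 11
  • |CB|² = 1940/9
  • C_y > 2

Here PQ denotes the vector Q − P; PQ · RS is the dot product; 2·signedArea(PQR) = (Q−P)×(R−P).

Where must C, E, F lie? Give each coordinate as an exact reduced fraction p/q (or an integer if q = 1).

1. C_x = 4/3  [C divides BD with BC:CD = 2/3:1/3]
2. C_y = 7/3  [C divides BD with BC:CD = 2/3:1/3]
   → C = (4/3, 7/3)
3. E_x = 2555/274  [B, A, E are collinear ∩ DE ⟂ BA]
4. E_y = 553/274  [B, A, E are collinear ∩ DE ⟂ BA]
   → E = (2555/274, 553/274)
5. F_x = 1596/137  [line -17/3·x + -14/3·y + 21448/411 = 0 ∩ |FE|² = 8281/274]
6. F_y = -406/137  [line -17/3·x + -14/3·y + 21448/411 = 0 ∩ |FE|² = 8281/274]
   → F = (1596/137, -406/137)

C = (4/3, 7/3)
E = (2555/274, 553/274)
F = (1596/137, -406/137)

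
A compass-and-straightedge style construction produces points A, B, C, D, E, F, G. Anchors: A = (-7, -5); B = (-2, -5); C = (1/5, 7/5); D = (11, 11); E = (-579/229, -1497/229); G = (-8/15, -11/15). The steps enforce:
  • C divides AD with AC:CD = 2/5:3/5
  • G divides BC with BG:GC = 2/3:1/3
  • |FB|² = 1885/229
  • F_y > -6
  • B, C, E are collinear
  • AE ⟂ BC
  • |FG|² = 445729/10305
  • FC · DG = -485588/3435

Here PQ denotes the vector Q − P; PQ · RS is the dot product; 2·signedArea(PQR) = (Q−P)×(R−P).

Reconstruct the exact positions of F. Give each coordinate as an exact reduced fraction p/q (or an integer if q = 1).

F = (-1091/229, -1321/229)

1. F_x = -1091/229  [line 173/15·x + 176/15·y + 140413/1145 = 0 ∩ |FB|² = 1885/229]
2. F_y = -1321/229  [line 173/15·x + 176/15·y + 140413/1145 = 0 ∩ |FB|² = 1885/229]
   → F = (-1091/229, -1321/229)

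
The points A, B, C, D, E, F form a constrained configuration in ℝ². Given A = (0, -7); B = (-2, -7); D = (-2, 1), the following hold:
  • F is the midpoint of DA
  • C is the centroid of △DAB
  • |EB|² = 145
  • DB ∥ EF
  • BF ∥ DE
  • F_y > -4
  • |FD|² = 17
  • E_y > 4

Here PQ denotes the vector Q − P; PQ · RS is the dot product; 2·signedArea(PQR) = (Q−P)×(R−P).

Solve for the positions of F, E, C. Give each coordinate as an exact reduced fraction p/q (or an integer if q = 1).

1. F_x = -1  [F is the midpoint of DA]
2. F_y = -3  [F is the midpoint of DA]
   → F = (-1, -3)
3. E_x = -1  [DB ∥ EF ∩ BF ∥ DE]
4. E_y = 5  [DB ∥ EF ∩ BF ∥ DE]
   → E = (-1, 5)
5. C_x = -4/3  [C is the centroid of △DAB]
6. C_y = -13/3  [C is the centroid of △DAB]
   → C = (-4/3, -13/3)

C = (-4/3, -13/3)
E = (-1, 5)
F = (-1, -3)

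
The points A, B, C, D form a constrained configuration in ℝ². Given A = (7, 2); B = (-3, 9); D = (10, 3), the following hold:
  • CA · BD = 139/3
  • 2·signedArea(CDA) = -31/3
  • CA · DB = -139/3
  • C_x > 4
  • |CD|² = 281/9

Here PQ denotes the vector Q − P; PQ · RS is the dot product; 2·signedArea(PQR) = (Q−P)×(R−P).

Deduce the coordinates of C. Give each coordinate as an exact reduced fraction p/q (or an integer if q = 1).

1. C_x = 14/3  [2·signedArea(CDA) = -31/3 ∩ CA · BD = 139/3]
2. C_y = 14/3  [2·signedArea(CDA) = -31/3 ∩ CA · BD = 139/3]
   → C = (14/3, 14/3)

C = (14/3, 14/3)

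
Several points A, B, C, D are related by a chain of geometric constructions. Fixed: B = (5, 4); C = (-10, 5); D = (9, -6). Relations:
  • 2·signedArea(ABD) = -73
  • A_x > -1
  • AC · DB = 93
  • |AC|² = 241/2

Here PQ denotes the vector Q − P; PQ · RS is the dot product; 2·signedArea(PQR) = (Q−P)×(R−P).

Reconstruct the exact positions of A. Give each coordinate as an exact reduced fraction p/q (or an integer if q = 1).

A = (-1/2, -1/2)

1. A_x = -1/2  [2·signedArea(ABD) = -73 ∩ AC · DB = 93]
2. A_y = -1/2  [2·signedArea(ABD) = -73 ∩ AC · DB = 93]
   → A = (-1/2, -1/2)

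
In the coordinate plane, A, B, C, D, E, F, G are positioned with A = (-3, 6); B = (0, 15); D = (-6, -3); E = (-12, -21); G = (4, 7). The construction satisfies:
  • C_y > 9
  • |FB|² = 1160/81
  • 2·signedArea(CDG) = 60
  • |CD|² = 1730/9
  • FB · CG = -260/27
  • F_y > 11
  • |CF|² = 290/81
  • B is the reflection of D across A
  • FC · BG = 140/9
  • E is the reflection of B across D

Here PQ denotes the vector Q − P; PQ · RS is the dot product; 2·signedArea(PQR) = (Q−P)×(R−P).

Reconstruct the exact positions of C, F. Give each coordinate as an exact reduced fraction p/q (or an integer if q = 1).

C = (1/3, 28/3)
F = (2/9, 101/9)

1. C_x = 1/3  [line -10·x + 10·y + -90 = 0 ∩ |CD|² = 1730/9]
2. C_y = 28/3  [line -10·x + 10·y + -90 = 0 ∩ |CD|² = 1730/9]
   → C = (1/3, 28/3)
3. F_x = 2/9  [FC · BG = 140/9 ∩ FB · CG = -260/27]
4. F_y = 101/9  [FC · BG = 140/9 ∩ FB · CG = -260/27]
   → F = (2/9, 101/9)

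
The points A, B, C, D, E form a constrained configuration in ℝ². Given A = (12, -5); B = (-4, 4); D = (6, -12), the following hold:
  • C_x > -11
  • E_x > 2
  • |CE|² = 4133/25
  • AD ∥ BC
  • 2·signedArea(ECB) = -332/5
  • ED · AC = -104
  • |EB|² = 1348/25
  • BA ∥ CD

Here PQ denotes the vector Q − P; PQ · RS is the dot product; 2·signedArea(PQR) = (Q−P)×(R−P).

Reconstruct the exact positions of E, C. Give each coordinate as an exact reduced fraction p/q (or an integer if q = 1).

C = (-10, -3)
E = (12/5, 2/5)

1. C_x = -10  [BA ∥ CD ∩ AD ∥ BC]
2. C_y = -3  [BA ∥ CD ∩ AD ∥ BC]
   → C = (-10, -3)
3. E_x = 12/5  [2·signedArea(ECB) = -332/5 ∩ ED · AC = -104]
4. E_y = 2/5  [2·signedArea(ECB) = -332/5 ∩ ED · AC = -104]
   → E = (12/5, 2/5)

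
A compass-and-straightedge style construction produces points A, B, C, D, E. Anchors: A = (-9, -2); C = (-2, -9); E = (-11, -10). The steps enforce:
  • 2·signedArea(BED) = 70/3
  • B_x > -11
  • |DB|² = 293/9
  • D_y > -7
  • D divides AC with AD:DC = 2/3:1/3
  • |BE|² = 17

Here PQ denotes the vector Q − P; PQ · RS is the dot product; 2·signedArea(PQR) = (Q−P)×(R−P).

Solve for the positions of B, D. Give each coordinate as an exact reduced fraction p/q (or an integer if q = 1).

1. D_x = -13/3  [D divides AC with AD:DC = 2/3:1/3]
2. D_y = -20/3  [D divides AC with AD:DC = 2/3:1/3]
   → D = (-13/3, -20/3)
3. B_x = -10  [line -10/3·x + 20/3·y + 20/3 = 0 ∩ |BE|² = 17]
4. B_y = -6  [line -10/3·x + 20/3·y + 20/3 = 0 ∩ |BE|² = 17]
   → B = (-10, -6)

B = (-10, -6)
D = (-13/3, -20/3)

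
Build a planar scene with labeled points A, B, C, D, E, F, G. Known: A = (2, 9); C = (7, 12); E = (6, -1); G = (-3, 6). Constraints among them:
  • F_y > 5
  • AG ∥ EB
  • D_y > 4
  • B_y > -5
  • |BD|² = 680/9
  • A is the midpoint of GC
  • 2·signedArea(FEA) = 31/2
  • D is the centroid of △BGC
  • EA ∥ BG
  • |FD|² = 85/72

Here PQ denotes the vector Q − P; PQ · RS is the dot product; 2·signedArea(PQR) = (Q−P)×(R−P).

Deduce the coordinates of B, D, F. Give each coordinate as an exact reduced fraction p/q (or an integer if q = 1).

1. B_x = 1  [EA ∥ BG ∩ AG ∥ EB]
2. B_y = -4  [EA ∥ BG ∩ AG ∥ EB]
   → B = (1, -4)
3. D_x = 5/3  [D is the centroid of △BGC]
4. D_y = 14/3  [D is the centroid of △BGC]
   → D = (5/3, 14/3)
5. F_x = 7/4  [line -10·x + -4·y + 81/2 = 0 ∩ |FD|² = 85/72]
6. F_y = 23/4  [line -10·x + -4·y + 81/2 = 0 ∩ |FD|² = 85/72]
   → F = (7/4, 23/4)

B = (1, -4)
D = (5/3, 14/3)
F = (7/4, 23/4)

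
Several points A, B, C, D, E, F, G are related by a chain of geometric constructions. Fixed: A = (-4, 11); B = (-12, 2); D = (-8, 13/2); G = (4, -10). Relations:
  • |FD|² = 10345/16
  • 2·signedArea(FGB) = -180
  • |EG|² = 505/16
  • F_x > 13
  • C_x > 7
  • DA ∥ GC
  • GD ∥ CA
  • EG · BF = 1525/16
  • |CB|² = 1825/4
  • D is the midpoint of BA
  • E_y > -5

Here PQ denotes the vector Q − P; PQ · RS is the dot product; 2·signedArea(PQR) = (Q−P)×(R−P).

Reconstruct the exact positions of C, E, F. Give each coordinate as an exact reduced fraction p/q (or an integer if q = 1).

1. C_x = 8  [GD ∥ CA ∩ DA ∥ GC]
2. C_y = -11/2  [GD ∥ CA ∩ DA ∥ GC]
   → C = (8, -11/2)
3. F_x = 14  [line -12·x + -16·y + 68 = 0 ∩ |FD|² = 10345/16]
4. F_y = -25/4  [line -12·x + -16·y + 68 = 0 ∩ |FD|² = 10345/16]
   → F = (14, -25/4)
5. E_x = 2  [line -26·x + 33/4·y + 1459/16 = 0 ∩ |EG|² = 505/16]
6. E_y = -19/4  [line -26·x + 33/4·y + 1459/16 = 0 ∩ |EG|² = 505/16]
   → E = (2, -19/4)

C = (8, -11/2)
E = (2, -19/4)
F = (14, -25/4)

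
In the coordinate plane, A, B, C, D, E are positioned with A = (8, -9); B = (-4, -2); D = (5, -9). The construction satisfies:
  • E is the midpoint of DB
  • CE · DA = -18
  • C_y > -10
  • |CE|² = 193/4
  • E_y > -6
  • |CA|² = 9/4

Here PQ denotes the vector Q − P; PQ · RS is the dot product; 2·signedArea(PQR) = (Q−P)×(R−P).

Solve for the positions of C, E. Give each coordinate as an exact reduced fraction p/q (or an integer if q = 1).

C = (13/2, -9)
E = (1/2, -11/2)

1. E_x = 1/2  [E is the midpoint of DB]
2. E_y = -11/2  [E is the midpoint of DB]
   → E = (1/2, -11/2)
3. C_x = 13/2  [CE · DA = -18]
4. C_y = -9  [|CA|² = 9/4]
   → C = (13/2, -9)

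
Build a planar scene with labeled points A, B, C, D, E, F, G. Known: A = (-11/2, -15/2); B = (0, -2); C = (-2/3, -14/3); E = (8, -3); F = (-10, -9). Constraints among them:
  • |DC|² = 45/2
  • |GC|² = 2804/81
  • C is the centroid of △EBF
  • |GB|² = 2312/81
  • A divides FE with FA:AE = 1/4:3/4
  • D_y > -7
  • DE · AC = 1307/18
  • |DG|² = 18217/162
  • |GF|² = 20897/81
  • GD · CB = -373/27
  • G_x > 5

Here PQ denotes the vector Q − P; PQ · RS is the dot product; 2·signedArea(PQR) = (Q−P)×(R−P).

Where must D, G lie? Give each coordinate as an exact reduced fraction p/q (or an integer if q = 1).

1. D_x = -31/6  [line -29/6·x + -17/6·y + -382/9 = 0 ∩ |DC|² = 45/2]
2. D_y = -37/6  [line -29/6·x + -17/6·y + -382/9 = 0 ∩ |DC|² = 45/2]
   → D = (-31/6, -37/6)
3. G_x = 46/9  [line -2/3·x + -8/3·y + -164/27 = 0 ∩ |GC|² = 2804/81]
4. G_y = -32/9  [line -2/3·x + -8/3·y + -164/27 = 0 ∩ |GC|² = 2804/81]
   → G = (46/9, -32/9)

D = (-31/6, -37/6)
G = (46/9, -32/9)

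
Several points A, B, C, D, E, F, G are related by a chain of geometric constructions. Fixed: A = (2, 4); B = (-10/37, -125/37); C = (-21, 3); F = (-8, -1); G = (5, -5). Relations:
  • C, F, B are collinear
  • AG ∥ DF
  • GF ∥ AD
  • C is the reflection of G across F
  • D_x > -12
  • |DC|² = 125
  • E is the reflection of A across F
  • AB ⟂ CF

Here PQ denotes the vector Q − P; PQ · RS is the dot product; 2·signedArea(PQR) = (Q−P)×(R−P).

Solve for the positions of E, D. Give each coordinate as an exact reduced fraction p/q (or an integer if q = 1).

1. E_x = -18  [E is the reflection of A across F]
2. E_y = -6  [E is the reflection of A across F]
   → E = (-18, -6)
3. D_x = -11  [AG ∥ DF ∩ GF ∥ AD]
4. D_y = 8  [AG ∥ DF ∩ GF ∥ AD]
   → D = (-11, 8)

D = (-11, 8)
E = (-18, -6)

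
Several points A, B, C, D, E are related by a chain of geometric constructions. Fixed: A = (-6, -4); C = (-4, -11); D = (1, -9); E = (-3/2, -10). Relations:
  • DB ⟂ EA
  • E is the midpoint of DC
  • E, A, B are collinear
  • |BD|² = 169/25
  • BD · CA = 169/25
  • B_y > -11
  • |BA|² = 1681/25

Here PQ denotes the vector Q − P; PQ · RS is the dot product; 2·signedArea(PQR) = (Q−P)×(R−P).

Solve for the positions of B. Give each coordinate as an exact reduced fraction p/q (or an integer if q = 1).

1. B_x = -27/25  [E, A, B are collinear ∩ DB ⟂ EA]
2. B_y = -264/25  [E, A, B are collinear ∩ DB ⟂ EA]
   → B = (-27/25, -264/25)

B = (-27/25, -264/25)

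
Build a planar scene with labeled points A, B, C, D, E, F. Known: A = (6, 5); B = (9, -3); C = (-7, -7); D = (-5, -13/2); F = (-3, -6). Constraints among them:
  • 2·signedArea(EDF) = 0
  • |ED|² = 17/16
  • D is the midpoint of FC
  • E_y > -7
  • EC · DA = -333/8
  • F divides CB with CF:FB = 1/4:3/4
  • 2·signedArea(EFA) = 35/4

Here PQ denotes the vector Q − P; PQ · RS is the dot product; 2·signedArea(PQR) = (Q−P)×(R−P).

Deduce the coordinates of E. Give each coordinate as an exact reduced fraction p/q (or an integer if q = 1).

E = (-4, -25/4)

1. E_x = -4  [2·signedArea(EDF) = 0 ∩ EC · DA = -333/8]
2. E_y = -25/4  [2·signedArea(EDF) = 0 ∩ EC · DA = -333/8]
   → E = (-4, -25/4)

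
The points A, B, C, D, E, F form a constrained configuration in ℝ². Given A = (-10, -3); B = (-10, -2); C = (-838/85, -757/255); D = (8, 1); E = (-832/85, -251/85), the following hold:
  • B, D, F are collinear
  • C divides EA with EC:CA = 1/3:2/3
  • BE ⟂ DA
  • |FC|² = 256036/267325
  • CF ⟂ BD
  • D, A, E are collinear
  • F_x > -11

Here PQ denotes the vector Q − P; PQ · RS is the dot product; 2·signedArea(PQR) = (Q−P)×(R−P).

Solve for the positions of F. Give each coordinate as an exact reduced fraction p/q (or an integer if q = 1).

F = (-31512/3145, -18901/9435)

1. F_x = -31512/3145  [B, D, F are collinear ∩ CF ⟂ BD]
2. F_y = -18901/9435  [B, D, F are collinear ∩ CF ⟂ BD]
   → F = (-31512/3145, -18901/9435)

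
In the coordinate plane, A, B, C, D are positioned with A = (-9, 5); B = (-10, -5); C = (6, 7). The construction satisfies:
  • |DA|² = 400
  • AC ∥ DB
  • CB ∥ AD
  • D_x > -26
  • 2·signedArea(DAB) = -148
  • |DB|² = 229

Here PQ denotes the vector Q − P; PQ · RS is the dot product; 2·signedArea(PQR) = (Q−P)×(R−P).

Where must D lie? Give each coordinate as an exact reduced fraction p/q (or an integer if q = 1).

D = (-25, -7)

1. D_x = -25  [AC ∥ DB ∩ CB ∥ AD]
2. D_y = -7  [AC ∥ DB ∩ CB ∥ AD]
   → D = (-25, -7)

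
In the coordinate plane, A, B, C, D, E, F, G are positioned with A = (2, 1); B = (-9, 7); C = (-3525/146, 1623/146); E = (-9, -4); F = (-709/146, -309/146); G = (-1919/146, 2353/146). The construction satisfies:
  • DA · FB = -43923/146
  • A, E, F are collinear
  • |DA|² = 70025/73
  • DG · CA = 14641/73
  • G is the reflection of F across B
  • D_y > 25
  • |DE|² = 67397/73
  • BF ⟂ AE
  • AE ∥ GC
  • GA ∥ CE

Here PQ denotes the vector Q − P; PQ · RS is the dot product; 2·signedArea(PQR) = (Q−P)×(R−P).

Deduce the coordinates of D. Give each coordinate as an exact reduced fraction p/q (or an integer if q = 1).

1. D_x = -1262/73  [DG · CA = 14641/73 ∩ DA · FB = -43923/146]
2. D_y = 1842/73  [DG · CA = 14641/73 ∩ DA · FB = -43923/146]
   → D = (-1262/73, 1842/73)

D = (-1262/73, 1842/73)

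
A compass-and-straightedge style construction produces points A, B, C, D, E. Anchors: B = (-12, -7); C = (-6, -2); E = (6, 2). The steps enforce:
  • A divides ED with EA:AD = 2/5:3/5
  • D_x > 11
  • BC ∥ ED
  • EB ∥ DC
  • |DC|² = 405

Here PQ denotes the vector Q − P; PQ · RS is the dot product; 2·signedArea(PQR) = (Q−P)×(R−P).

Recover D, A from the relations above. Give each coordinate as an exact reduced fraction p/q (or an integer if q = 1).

1. D_x = 12  [EB ∥ DC ∩ BC ∥ ED]
2. D_y = 7  [EB ∥ DC ∩ BC ∥ ED]
   → D = (12, 7)
3. A_x = 42/5  [A divides ED with EA:AD = 2/5:3/5]
4. A_y = 4  [A divides ED with EA:AD = 2/5:3/5]
   → A = (42/5, 4)

A = (42/5, 4)
D = (12, 7)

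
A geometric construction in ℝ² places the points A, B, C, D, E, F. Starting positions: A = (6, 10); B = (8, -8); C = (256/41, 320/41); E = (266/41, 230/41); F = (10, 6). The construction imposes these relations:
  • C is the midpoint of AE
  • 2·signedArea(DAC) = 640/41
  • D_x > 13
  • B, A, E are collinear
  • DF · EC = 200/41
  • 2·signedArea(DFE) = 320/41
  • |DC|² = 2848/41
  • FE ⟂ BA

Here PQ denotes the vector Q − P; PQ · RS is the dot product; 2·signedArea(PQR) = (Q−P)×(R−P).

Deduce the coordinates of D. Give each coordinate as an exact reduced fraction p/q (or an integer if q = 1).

D = (564/41, 172/41)

1. D_x = 564/41  [DF · EC = 200/41 ∩ 2·signedArea(DAC) = 640/41]
2. D_y = 172/41  [DF · EC = 200/41 ∩ 2·signedArea(DAC) = 640/41]
   → D = (564/41, 172/41)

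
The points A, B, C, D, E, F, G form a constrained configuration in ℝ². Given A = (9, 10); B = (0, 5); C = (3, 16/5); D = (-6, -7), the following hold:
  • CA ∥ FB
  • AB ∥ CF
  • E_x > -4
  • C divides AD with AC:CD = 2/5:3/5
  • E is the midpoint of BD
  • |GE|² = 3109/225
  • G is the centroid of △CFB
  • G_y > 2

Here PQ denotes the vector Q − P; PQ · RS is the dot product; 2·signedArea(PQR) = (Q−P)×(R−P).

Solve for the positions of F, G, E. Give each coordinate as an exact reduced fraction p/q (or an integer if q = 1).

E = (-3, -1)
F = (-6, -9/5)
G = (-1, 32/15)

1. F_x = -6  [CA ∥ FB ∩ AB ∥ CF]
2. F_y = -9/5  [CA ∥ FB ∩ AB ∥ CF]
   → F = (-6, -9/5)
3. G_x = -1  [G is the centroid of △CFB]
4. G_y = 32/15  [G is the centroid of △CFB]
   → G = (-1, 32/15)
5. E_x = -3  [E is the midpoint of BD]
6. E_y = -1  [E is the midpoint of BD]
   → E = (-3, -1)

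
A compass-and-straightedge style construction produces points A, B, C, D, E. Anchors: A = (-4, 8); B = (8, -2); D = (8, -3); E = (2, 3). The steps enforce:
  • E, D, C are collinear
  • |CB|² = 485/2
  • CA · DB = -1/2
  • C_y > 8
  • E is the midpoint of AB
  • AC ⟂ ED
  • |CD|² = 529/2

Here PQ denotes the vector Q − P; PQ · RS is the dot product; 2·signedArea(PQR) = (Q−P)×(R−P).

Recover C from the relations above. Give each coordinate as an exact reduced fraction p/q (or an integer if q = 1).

C = (-7/2, 17/2)

1. C_x = -7/2  [E, D, C are collinear ∩ AC ⟂ ED]
2. C_y = 17/2  [E, D, C are collinear ∩ AC ⟂ ED]
   → C = (-7/2, 17/2)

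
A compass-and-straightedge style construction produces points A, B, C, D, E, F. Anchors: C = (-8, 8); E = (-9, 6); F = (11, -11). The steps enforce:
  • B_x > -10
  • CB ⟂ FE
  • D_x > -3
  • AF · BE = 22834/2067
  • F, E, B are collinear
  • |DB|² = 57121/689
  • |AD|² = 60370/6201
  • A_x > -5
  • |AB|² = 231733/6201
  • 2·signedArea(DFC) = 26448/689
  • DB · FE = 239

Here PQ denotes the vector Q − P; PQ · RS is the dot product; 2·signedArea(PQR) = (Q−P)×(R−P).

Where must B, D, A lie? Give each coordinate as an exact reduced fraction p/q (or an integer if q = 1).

A = (-8914/2067, 6130/2067)
B = (-6481/689, 4372/689)
D = (-1701/689, 309/689)

1. B_x = -6481/689  [F, E, B are collinear ∩ CB ⟂ FE]
2. B_y = 4372/689  [F, E, B are collinear ∩ CB ⟂ FE]
   → B = (-6481/689, 4372/689)
3. D_x = -1701/689  [2·signedArea(DFC) = 26448/689 ∩ DB · FE = 239]
4. D_y = 309/689  [2·signedArea(DFC) = 26448/689 ∩ DB · FE = 239]
   → D = (-1701/689, 309/689)
5. A_x = -8914/2067  [line -280/689·x + 238/689·y + -5740/2067 = 0 ∩ |AD|² = 60370/6201]
6. A_y = 6130/2067  [line -280/689·x + 238/689·y + -5740/2067 = 0 ∩ |AD|² = 60370/6201]
   → A = (-8914/2067, 6130/2067)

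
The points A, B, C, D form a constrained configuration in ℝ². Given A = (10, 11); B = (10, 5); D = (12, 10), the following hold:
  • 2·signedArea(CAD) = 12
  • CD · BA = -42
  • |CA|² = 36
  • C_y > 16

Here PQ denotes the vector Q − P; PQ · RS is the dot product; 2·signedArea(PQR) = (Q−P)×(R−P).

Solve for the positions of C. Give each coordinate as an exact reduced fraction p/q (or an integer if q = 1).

C = (10, 17)

1. C_x = 10  [CD · BA = -42 ∩ 2·signedArea(CAD) = 12]
2. C_y = 17  [CD · BA = -42 ∩ 2·signedArea(CAD) = 12]
   → C = (10, 17)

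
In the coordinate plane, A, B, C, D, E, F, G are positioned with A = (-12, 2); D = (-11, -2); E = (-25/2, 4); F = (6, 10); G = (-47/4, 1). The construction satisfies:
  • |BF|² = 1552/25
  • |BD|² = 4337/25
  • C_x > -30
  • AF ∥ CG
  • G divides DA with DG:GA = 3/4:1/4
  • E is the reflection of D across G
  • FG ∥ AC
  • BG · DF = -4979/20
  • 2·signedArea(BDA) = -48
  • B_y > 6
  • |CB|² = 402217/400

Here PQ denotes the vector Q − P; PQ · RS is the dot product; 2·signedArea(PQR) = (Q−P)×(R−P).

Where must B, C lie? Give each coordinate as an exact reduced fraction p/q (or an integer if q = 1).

B = (-6/5, 34/5)
C = (-119/4, -7)

1. B_x = -6/5  [2·signedArea(BDA) = -48 ∩ BG · DF = -4979/20]
2. B_y = 34/5  [2·signedArea(BDA) = -48 ∩ BG · DF = -4979/20]
   → B = (-6/5, 34/5)
3. C_x = -119/4  [AF ∥ CG ∩ FG ∥ AC]
4. C_y = -7  [AF ∥ CG ∩ FG ∥ AC]
   → C = (-119/4, -7)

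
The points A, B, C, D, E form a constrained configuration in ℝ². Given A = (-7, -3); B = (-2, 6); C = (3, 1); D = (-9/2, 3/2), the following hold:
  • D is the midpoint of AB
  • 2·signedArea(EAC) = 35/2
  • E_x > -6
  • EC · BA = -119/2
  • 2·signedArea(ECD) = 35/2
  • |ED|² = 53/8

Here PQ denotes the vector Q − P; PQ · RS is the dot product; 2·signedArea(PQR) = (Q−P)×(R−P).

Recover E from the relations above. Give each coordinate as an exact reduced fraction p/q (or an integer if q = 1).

1. E_x = -23/4  [2·signedArea(EAC) = 35/2 ∩ EC · BA = -119/2]
2. E_y = -3/4  [2·signedArea(EAC) = 35/2 ∩ EC · BA = -119/2]
   → E = (-23/4, -3/4)

E = (-23/4, -3/4)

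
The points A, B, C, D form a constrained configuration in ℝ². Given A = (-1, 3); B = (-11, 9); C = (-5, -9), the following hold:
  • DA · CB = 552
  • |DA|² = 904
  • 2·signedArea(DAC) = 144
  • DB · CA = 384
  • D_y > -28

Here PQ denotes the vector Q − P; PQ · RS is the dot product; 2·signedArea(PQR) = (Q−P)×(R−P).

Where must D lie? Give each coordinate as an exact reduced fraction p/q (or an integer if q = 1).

1. D_x = 1  [2·signedArea(DAC) = 144 ∩ DA · CB = 552]
2. D_y = -27  [2·signedArea(DAC) = 144 ∩ DA · CB = 552]
   → D = (1, -27)

D = (1, -27)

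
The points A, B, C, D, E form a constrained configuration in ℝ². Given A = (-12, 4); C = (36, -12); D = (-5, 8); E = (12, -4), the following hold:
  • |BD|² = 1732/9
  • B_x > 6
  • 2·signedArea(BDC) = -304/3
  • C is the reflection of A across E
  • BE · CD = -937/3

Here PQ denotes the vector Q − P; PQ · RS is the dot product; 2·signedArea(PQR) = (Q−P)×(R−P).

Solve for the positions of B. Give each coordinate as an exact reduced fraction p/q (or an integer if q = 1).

B = (19/3, 0)

1. B_x = 19/3  [BE · CD = -937/3 ∩ 2·signedArea(BDC) = -304/3]
2. B_y = 0  [BE · CD = -937/3 ∩ 2·signedArea(BDC) = -304/3]
   → B = (19/3, 0)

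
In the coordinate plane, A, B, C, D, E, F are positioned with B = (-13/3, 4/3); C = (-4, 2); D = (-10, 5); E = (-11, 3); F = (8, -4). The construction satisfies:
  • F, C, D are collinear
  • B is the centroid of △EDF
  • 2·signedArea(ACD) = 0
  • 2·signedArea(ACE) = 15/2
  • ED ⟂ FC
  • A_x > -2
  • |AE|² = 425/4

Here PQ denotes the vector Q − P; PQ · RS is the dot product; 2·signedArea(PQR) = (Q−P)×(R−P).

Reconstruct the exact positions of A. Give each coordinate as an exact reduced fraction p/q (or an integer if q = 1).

A = (-1, 1/2)

1. A_x = -1  [2·signedArea(ACD) = 0 ∩ 2·signedArea(ACE) = 15/2]
2. A_y = 1/2  [2·signedArea(ACD) = 0 ∩ 2·signedArea(ACE) = 15/2]
   → A = (-1, 1/2)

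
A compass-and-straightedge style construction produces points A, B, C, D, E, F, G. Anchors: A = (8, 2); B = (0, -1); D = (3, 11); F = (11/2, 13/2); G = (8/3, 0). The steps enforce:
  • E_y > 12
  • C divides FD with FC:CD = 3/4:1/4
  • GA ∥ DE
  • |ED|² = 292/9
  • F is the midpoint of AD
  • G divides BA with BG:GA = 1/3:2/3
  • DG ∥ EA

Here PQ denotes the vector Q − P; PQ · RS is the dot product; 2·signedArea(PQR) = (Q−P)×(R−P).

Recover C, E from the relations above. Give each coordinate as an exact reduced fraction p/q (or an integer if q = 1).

1. C_x = 29/8  [C divides FD with FC:CD = 3/4:1/4]
2. C_y = 79/8  [C divides FD with FC:CD = 3/4:1/4]
   → C = (29/8, 79/8)
3. E_x = 25/3  [DG ∥ EA ∩ GA ∥ DE]
4. E_y = 13  [DG ∥ EA ∩ GA ∥ DE]
   → E = (25/3, 13)

C = (29/8, 79/8)
E = (25/3, 13)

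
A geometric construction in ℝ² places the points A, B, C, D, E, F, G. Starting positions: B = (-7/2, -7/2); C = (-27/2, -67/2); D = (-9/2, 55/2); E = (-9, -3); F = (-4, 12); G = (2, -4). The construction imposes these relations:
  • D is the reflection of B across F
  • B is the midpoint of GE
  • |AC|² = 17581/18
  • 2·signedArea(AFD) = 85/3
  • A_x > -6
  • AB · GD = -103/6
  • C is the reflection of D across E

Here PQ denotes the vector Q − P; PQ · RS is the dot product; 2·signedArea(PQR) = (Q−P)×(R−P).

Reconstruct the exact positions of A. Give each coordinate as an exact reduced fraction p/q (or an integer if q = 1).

A = (-16/3, -10/3)

1. A_x = -16/3  [2·signedArea(AFD) = 85/3 ∩ AB · GD = -103/6]
2. A_y = -10/3  [2·signedArea(AFD) = 85/3 ∩ AB · GD = -103/6]
   → A = (-16/3, -10/3)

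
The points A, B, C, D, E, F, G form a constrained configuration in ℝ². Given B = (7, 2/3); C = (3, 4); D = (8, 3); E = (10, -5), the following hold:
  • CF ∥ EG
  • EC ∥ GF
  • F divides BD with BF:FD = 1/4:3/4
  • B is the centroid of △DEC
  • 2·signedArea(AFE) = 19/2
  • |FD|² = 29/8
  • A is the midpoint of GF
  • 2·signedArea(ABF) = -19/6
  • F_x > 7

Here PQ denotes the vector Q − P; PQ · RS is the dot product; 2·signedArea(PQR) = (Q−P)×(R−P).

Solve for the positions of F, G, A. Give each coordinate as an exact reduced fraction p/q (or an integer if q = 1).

A = (43/4, -13/4)
F = (29/4, 5/4)
G = (57/4, -31/4)

1. F_x = 29/4  [F divides BD with BF:FD = 1/4:3/4]
2. F_y = 5/4  [F divides BD with BF:FD = 1/4:3/4]
   → F = (29/4, 5/4)
3. G_x = 57/4  [EC ∥ GF ∩ CF ∥ EG]
4. G_y = -31/4  [EC ∥ GF ∩ CF ∥ EG]
   → G = (57/4, -31/4)
5. A_x = 43/4  [A is the midpoint of GF]
6. A_y = -13/4  [A is the midpoint of GF]
   → A = (43/4, -13/4)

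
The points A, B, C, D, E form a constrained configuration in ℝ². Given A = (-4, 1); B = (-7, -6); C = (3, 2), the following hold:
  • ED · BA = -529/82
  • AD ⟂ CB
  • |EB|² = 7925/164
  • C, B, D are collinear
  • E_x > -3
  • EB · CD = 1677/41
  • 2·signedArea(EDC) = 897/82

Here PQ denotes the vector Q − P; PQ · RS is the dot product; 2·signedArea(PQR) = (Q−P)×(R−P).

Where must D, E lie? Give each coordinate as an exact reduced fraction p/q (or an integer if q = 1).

D = (-72/41, -74/41)
E = (-118/41, -33/82)

1. D_x = -72/41  [C, B, D are collinear ∩ AD ⟂ CB]
2. D_y = -74/41  [C, B, D are collinear ∩ AD ⟂ CB]
   → D = (-72/41, -74/41)
3. E_x = -118/41  [2·signedArea(EDC) = 897/82 ∩ EB · CD = 1677/41]
4. E_y = -33/82  [2·signedArea(EDC) = 897/82 ∩ EB · CD = 1677/41]
   → E = (-118/41, -33/82)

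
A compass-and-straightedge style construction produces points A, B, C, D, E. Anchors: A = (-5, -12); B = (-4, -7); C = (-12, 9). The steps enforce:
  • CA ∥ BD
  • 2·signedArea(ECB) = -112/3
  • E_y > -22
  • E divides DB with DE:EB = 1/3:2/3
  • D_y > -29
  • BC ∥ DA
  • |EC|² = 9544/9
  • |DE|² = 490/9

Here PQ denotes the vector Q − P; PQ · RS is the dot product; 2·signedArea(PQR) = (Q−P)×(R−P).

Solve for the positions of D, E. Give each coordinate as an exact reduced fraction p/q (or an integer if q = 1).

1. D_x = 3  [BC ∥ DA ∩ CA ∥ BD]
2. D_y = -28  [BC ∥ DA ∩ CA ∥ BD]
   → D = (3, -28)
3. E_x = 2/3  [E divides DB with DE:EB = 1/3:2/3]
4. E_y = -21  [E divides DB with DE:EB = 1/3:2/3]
   → E = (2/3, -21)

D = (3, -28)
E = (2/3, -21)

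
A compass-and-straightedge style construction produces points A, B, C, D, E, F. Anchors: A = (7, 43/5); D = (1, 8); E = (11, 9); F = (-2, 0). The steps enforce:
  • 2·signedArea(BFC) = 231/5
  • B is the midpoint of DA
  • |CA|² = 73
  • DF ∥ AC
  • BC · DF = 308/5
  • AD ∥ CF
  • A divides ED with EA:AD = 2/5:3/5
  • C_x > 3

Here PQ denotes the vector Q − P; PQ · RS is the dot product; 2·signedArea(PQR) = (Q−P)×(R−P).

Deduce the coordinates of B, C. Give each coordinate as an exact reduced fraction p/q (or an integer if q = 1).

B = (4, 83/10)
C = (4, 3/5)

1. B_x = 4  [B is the midpoint of DA]
2. B_y = 83/10  [B is the midpoint of DA]
   → B = (4, 83/10)
3. C_x = 4  [AD ∥ CF ∩ DF ∥ AC]
4. C_y = 3/5  [AD ∥ CF ∩ DF ∥ AC]
   → C = (4, 3/5)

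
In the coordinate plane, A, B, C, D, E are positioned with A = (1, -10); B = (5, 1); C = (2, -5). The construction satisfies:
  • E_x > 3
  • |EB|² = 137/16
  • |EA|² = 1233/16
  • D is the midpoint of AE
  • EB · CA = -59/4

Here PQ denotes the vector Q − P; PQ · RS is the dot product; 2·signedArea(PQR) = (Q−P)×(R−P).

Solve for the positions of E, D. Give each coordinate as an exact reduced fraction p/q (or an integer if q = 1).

D = (5/2, -47/8)
E = (4, -7/4)

1. E_x = 4  [line 1·x + 5·y + 19/4 = 0 ∩ |EA|² = 1233/16]
2. E_y = -7/4  [line 1·x + 5·y + 19/4 = 0 ∩ |EA|² = 1233/16]
   → E = (4, -7/4)
3. D_x = 5/2  [D is the midpoint of AE]
4. D_y = -47/8  [D is the midpoint of AE]
   → D = (5/2, -47/8)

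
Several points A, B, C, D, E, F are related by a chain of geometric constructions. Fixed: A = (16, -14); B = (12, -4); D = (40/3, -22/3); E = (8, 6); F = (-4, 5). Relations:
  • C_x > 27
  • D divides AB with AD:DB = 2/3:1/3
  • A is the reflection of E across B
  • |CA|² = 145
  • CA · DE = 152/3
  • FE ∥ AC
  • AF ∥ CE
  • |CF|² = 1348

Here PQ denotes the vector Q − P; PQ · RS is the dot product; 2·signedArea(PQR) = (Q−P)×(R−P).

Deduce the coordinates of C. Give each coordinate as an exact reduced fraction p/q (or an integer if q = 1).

C = (28, -13)

1. C_x = 28  [AF ∥ CE ∩ FE ∥ AC]
2. C_y = -13  [AF ∥ CE ∩ FE ∥ AC]
   → C = (28, -13)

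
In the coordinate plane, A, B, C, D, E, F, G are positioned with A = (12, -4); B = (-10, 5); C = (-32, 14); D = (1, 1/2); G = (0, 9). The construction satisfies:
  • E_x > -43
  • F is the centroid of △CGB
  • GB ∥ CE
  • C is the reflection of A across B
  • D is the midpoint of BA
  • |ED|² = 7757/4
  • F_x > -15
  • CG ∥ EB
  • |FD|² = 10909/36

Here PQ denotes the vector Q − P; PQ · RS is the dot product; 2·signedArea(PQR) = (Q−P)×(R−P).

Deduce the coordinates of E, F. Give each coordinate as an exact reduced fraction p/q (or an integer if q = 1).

E = (-42, 10)
F = (-14, 28/3)

1. E_x = -42  [CG ∥ EB ∩ GB ∥ CE]
2. E_y = 10  [CG ∥ EB ∩ GB ∥ CE]
   → E = (-42, 10)
3. F_x = -14  [F is the centroid of △CGB]
4. F_y = 28/3  [F is the centroid of △CGB]
   → F = (-14, 28/3)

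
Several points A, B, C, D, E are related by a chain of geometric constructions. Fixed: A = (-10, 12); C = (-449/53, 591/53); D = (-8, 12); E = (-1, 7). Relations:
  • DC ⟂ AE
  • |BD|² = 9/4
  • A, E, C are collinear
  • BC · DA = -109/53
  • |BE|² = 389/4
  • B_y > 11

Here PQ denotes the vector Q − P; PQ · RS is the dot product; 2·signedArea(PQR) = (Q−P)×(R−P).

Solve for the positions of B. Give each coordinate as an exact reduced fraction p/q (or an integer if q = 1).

1. B_x = -19/2  [BC · DA = -109/53]
2. B_y = 12  [|BE|² = 389/4]
   → B = (-19/2, 12)

B = (-19/2, 12)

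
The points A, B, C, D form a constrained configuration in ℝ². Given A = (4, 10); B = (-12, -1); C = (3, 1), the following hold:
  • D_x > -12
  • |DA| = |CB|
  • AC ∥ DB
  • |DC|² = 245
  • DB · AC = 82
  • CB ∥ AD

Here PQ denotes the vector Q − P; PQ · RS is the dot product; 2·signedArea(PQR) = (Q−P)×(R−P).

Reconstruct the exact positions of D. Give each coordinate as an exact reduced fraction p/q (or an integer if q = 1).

D = (-11, 8)

1. D_x = -11  [AC ∥ DB ∩ CB ∥ AD]
2. D_y = 8  [AC ∥ DB ∩ CB ∥ AD]
   → D = (-11, 8)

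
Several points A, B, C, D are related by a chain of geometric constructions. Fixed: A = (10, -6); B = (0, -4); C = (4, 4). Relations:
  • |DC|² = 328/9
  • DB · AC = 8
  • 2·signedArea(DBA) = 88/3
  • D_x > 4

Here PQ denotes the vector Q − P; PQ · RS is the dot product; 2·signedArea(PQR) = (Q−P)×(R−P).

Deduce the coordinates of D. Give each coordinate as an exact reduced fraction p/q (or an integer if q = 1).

D = (14/3, -2)

1. D_x = 14/3  [DB · AC = 8 ∩ 2·signedArea(DBA) = 88/3]
2. D_y = -2  [DB · AC = 8 ∩ 2·signedArea(DBA) = 88/3]
   → D = (14/3, -2)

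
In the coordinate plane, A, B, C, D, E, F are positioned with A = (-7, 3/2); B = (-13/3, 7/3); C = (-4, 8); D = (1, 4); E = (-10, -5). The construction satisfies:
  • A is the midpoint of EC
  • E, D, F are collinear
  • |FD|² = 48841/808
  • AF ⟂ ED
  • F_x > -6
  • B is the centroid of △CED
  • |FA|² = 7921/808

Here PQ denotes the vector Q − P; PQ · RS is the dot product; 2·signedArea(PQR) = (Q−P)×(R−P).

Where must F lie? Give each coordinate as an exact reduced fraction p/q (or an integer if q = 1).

F = (-2027/404, -373/404)

1. F_x = -2027/404  [E, D, F are collinear ∩ AF ⟂ ED]
2. F_y = -373/404  [E, D, F are collinear ∩ AF ⟂ ED]
   → F = (-2027/404, -373/404)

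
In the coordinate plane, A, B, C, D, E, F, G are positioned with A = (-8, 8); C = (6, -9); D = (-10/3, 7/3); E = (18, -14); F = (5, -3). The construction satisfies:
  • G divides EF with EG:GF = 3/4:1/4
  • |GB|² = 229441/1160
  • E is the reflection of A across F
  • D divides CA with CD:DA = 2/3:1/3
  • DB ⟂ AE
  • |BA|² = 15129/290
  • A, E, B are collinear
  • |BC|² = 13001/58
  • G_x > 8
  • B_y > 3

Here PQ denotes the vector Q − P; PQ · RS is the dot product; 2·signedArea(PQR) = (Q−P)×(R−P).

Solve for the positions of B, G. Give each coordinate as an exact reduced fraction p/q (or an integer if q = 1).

1. B_x = -721/290  [A, E, B are collinear ∩ DB ⟂ AE]
2. B_y = 967/290  [A, E, B are collinear ∩ DB ⟂ AE]
   → B = (-721/290, 967/290)
3. G_x = 33/4  [G divides EF with EG:GF = 3/4:1/4]
4. G_y = -23/4  [G divides EF with EG:GF = 3/4:1/4]
   → G = (33/4, -23/4)

B = (-721/290, 967/290)
G = (33/4, -23/4)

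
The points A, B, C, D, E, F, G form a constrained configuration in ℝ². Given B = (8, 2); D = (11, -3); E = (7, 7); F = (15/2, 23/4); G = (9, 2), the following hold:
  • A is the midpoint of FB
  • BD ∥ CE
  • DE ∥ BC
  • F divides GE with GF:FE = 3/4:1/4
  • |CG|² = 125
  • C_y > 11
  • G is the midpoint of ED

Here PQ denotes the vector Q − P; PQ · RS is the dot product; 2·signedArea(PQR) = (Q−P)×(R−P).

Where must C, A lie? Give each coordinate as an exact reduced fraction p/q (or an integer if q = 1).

1. C_x = 4  [BD ∥ CE ∩ DE ∥ BC]
2. C_y = 12  [BD ∥ CE ∩ DE ∥ BC]
   → C = (4, 12)
3. A_x = 31/4  [A is the midpoint of FB]
4. A_y = 31/8  [A is the midpoint of FB]
   → A = (31/4, 31/8)

A = (31/4, 31/8)
C = (4, 12)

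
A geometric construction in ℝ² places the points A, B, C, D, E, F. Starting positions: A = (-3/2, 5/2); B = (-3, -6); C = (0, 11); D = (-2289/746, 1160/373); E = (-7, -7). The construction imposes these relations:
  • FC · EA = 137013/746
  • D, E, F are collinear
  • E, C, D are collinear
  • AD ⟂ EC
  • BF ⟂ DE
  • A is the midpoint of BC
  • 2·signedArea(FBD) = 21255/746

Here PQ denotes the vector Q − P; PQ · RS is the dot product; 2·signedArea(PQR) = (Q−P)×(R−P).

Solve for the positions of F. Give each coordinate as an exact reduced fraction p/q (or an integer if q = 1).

1. F_x = -2289/373  [D, E, F are collinear ∩ BF ⟂ DE]
2. F_y = -1783/373  [D, E, F are collinear ∩ BF ⟂ DE]
   → F = (-2289/373, -1783/373)

F = (-2289/373, -1783/373)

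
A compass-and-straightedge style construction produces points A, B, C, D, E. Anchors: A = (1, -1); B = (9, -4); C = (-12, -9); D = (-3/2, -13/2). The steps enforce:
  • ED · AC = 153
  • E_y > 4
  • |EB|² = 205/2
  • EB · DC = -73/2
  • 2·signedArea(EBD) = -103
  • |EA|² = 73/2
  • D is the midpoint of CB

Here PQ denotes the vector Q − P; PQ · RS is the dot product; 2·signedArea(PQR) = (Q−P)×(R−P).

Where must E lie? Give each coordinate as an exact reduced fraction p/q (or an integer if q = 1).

1. E_x = 7/2  [EB · DC = -73/2 ∩ 2·signedArea(EBD) = -103]
2. E_y = 9/2  [EB · DC = -73/2 ∩ 2·signedArea(EBD) = -103]
   → E = (7/2, 9/2)

E = (7/2, 9/2)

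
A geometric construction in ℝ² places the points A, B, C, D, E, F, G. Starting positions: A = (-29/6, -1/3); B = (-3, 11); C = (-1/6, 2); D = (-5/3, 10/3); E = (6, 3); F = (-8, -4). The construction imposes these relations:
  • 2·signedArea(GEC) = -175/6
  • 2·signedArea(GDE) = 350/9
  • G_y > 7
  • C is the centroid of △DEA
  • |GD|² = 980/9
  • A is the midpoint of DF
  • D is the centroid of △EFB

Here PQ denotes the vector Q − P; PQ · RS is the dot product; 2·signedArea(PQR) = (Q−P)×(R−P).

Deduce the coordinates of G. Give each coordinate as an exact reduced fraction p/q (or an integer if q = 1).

1. G_x = 23/3  [2·signedArea(GDE) = 350/9 ∩ 2·signedArea(GEC) = -175/6]
2. G_y = 8  [2·signedArea(GDE) = 350/9 ∩ 2·signedArea(GEC) = -175/6]
   → G = (23/3, 8)

G = (23/3, 8)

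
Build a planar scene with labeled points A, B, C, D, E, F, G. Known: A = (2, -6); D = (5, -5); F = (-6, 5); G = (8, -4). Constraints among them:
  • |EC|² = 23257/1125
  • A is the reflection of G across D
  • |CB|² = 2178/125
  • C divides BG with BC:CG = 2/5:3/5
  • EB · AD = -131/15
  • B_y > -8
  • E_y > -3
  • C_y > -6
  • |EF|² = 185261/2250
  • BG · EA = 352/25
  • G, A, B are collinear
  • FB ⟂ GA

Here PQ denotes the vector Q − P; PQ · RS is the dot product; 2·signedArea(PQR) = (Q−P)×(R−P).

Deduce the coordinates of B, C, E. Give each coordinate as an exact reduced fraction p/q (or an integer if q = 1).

B = (-19/10, -73/10)
C = (103/50, -299/50)
E = (-97/150, -349/150)

1. B_x = -19/10  [G, A, B are collinear ∩ FB ⟂ GA]
2. B_y = -73/10  [G, A, B are collinear ∩ FB ⟂ GA]
   → B = (-19/10, -73/10)
3. C_x = 103/50  [C divides BG with BC:CG = 2/5:3/5]
4. C_y = -299/50  [C divides BG with BC:CG = 2/5:3/5]
   → C = (103/50, -299/50)
5. E_x = -97/150  [line -3·x + -1·y + -64/15 = 0 ∩ |EC|² = 23257/1125]
6. E_y = -349/150  [line -3·x + -1·y + -64/15 = 0 ∩ |EC|² = 23257/1125]
   → E = (-97/150, -349/150)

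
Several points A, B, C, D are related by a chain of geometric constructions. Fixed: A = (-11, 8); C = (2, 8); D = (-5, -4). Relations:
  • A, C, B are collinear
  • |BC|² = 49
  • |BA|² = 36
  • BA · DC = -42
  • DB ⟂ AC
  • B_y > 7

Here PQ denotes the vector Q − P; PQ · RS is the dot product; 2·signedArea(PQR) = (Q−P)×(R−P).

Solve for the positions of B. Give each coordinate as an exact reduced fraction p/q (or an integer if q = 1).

1. B_x = -5  [A, C, B are collinear ∩ DB ⟂ AC]
2. B_y = 8  [A, C, B are collinear ∩ DB ⟂ AC]
   → B = (-5, 8)

B = (-5, 8)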